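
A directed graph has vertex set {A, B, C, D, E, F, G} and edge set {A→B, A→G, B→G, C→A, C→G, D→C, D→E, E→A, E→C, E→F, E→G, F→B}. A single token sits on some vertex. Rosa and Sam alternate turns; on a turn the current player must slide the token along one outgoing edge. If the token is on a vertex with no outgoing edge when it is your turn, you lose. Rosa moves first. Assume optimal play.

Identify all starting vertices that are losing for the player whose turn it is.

D, F, G

Work bottom-up. With no move the player to move loses. Otherwise the position is W if at least one move leads to an L position for the opponent, and L if every move leads to a W.
Every edge goes from a vertex to one that appears earlier in the order G, B, A, C, F, E, D, so processing vertices in that order labels each vertex after all of its successors.
G: no outgoing edge → L
B: W (go to G, an L position)
A: W (go to G, an L position)
C: W (go to G, an L position)
F: L (sole option B(W) is W)
E: W (go to F, an L position)
D: L (options E(W), C(W) are all W)
Reading off the rows marked L gives the requested list; there are 3 such vertices.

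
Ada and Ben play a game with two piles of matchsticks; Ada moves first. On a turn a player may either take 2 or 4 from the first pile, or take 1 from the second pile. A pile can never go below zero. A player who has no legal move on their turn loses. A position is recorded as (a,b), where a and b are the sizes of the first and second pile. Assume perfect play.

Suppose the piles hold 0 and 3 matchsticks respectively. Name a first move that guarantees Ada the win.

Move to (0,2).

Positions with no move are L. A position that does have a move is losing for the player to move precisely when every available move leads to a winning position for the opponent. Fill in the labels:
No move ever increases a pile, so every position that can arise here has a ≤ 0 and b ≤ 3; it is enough to label the cells with 0 ≤ a ≤ 0 and 0 ≤ b ≤ 3.
Every move lowers a or b (never raises either), so fill the grid row by row in increasing a, and left to right within a row: each cell's successors are then already labelled.
      b=0  b=1  b=2  b=3
a=0:    L    W    L    W
Cells with no legal move (terminal, hence L): (0,0).
The remaining L cells, each justified by listing all of its moves:
(0,2): L (sole option (0,1)(W) is W)
Every other cell has at least one move into one of the L cells above, so it is W.
From (0,3), the L positions reachable in one move are: (0,2).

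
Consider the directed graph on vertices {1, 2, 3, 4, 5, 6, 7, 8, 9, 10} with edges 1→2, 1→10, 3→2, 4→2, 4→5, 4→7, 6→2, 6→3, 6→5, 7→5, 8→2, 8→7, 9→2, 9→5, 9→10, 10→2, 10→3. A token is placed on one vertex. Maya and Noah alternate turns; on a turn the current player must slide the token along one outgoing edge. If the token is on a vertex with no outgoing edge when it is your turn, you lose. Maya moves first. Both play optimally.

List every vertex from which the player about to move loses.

2, 5

Use the standard recursion: the mover loses at a terminal position; elsewhere, the mover wins exactly when some move hands the opponent an L position.
Every edge goes from a vertex to one that appears earlier in the order 2, 5, 7, 8, 3, 10, 6, 1, 9, 4, so processing vertices in that order labels each vertex after all of its successors.
2: no outgoing edge → L
5: no outgoing edge → L
7: →5(L), so W
8: →2(L), so W
3: →2(L), so W
10: →2(L), so W
6: →5(L), so W
1: →2(L), so W
9: →5(L), so W
4: →5(L), so W
Reading off the rows marked L gives the requested list; there are 2 such vertices.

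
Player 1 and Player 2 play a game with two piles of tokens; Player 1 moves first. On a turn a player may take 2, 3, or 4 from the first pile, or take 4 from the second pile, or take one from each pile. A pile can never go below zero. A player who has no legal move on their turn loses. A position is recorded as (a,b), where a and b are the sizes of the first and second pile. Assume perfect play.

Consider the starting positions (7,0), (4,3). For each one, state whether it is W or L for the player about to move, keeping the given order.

(7,0): L, (4,3): W

Label each position W (a win for the player to move) or L (a loss). A position with no legal move is L; any other position is W exactly when some move reaches an L, and L when every move reaches a W.
No move ever increases a pile, so every position that can arise here has a ≤ 7 and b ≤ 3; it is enough to label the cells with 0 ≤ a ≤ 7 and 0 ≤ b ≤ 3.
Every move lowers a or b (never raises either), so fill the grid row by row in increasing a, and left to right within a row: each cell's successors are then already labelled.
      b=0  b=1  b=2  b=3
a=0:    L    L    L    L
a=1:    L    W    W    W
a=2:    W    W    W    W
a=3:    W    W    W    W
a=4:    W    W    W    W
a=5:    W    L    L    L
a=6:    L    L    W    W
a=7:    L    W    W    W
Cells with no legal move (terminal, hence L): (0,0), (0,1), (0,2), (0,3), (1,0).
The remaining L cells, each justified by listing all of its moves:
(5,1): only reaches (3,1)(W), (2,1)(W), (1,1)(W), (4,0)(W), all W → L
(5,2): only reaches (3,2)(W), (2,2)(W), (1,2)(W), (4,1)(W), all W → L
(5,3): only reaches (3,3)(W), (2,3)(W), (1,3)(W), (4,2)(W), all W → L
(6,0): only reaches (4,0)(W), (3,0)(W), (2,0)(W), all W → L
(6,1): only reaches (4,1)(W), (3,1)(W), (2,1)(W), (5,0)(W), all W → L
(7,0): only reaches (5,0)(W), (4,0)(W), (3,0)(W), all W → L
Every other cell has at least one move into one of the L cells above, so it is W.
(7,0): one of the L cells justified above, so L
(4,3): the move to (0,3) reaches an L cell, so W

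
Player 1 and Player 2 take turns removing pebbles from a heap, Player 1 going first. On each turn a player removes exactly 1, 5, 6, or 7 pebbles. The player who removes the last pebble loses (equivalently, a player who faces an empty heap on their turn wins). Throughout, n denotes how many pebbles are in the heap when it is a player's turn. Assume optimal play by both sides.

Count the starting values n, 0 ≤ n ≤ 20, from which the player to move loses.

6

Build the W/L table. Terminal = W. A non-terminal position is W if it has a move to some L; otherwise it is L.
n=0: no move; the opponent has just taken the last pebble and therefore loses → W
n=1: →0(W) only, which is W, so L
n=2: →1(L), so W
n=3: →2(W) only, which is W, so L
n=4: →3(L), so W
n=5: →4(W), 0(W) — all W, so L
n=6: →5(L), so W
n=7: →1(L), so W
n=8: →3(L), so W
n=9: →3(L), so W
n=10: →5(L), so W
n=11: →5(L), so W
n=12: →5(L), so W
n=13: →12(W), 8(W), 7(W), 6(W) — all W, so L
n=14: →13(L), so W
n=15: →14(W), 10(W), 9(W), 8(W) — all W, so L
n=16: →15(L), so W
n=17: →16(W), 12(W), 11(W), 10(W) — all W, so L
n=18: →17(L), so W
n=19: →13(L), so W
n=20: →15(L), so W
L entries with 0 ≤ n ≤ 20: n = 1, 3, 5, 13, 15, 17; that makes 6.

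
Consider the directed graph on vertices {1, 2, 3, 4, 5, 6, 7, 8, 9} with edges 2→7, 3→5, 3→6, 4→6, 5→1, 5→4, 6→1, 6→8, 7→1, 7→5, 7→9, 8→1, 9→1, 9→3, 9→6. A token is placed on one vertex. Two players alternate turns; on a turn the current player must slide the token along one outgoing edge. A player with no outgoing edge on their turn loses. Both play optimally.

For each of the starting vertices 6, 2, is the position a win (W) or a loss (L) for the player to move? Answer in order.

Positions with no move are L. A position that does have a move is losing for the player to move precisely when every available move leads to a winning position for the opponent. Fill in the labels:
Every edge goes from a vertex to one that appears earlier in the order 1, 8, 6, 4, 5, 3, 9, 7, 2, so processing vertices in that order labels each vertex after all of its successors.
1: no outgoing edge → L
8: →1(L), so W
6: →1(L), so W
4: →6(W) only, which is W, so L
5: →4(L), so W
3: →5(W), 6(W) — all W, so L
9: →3(L), so W
7: →1(L), so W
2: →7(W) only, which is W, so L

6: W, 2: L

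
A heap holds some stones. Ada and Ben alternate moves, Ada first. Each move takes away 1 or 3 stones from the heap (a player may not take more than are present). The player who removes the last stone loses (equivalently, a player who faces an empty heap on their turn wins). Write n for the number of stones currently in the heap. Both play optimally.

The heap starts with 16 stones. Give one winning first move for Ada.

Positions with no move are W. A position that does have a move is losing for the player to move precisely when every available move leads to a winning position for the opponent. Fill in the labels:
n=0: no move; the opponent has just taken the last stone and therefore loses → W
n=1: →0(W) only, which is W, so L
n=2: →1(L), so W
n=3: →2(W), 0(W) — all W, so L
n=4: →3(L), so W
n=5: →4(W), 2(W) — all W, so L
n=6: →5(L), so W
n=7: →6(W), 4(W) — all W, so L
n=8: →7(L), so W
n=9: →8(W), 6(W) — all W, so L
n=10: →9(L), so W
n=11: →10(W), 8(W) — all W, so L
n=12: →11(L), so W
n=13: →12(W), 10(W) — all W, so L
n=14: →13(L), so W
n=15: →14(W), 12(W) — all W, so L
n=16: →15(L), so W
From 16, the L positions reachable in one move are: 15, 13. Any move reaching one of these is winning.

Remove 1, leaving 15.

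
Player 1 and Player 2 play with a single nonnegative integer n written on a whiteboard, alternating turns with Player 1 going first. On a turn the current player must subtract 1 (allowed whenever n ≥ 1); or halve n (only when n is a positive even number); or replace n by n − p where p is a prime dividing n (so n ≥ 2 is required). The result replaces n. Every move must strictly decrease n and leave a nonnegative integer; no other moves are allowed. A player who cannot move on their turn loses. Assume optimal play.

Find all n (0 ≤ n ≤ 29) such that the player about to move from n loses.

Label each position W (a win for the player to move) or L (a loss). A position with no legal move is L; any other position is W exactly when some move reaches an L, and L when every move reaches a W.
n=0: no move → L
n=1: can move to 0, which is L ⇒ W
n=2: can move to 0, which is L ⇒ W
n=3: can move to 0, which is L ⇒ W
n=4: moves to 2(W), 3(W); every one is W ⇒ L
n=5: can move to 0, which is L ⇒ W
n=6: can move to 4, which is L ⇒ W
n=7: can move to 0, which is L ⇒ W
n=8: can move to 4, which is L ⇒ W
n=9: moves to 6(W), 8(W); every one is W ⇒ L
n=10: can move to 9, which is L ⇒ W
n=11: can move to 0, which is L ⇒ W
n=12: can move to 9, which is L ⇒ W
n=13: can move to 0, which is L ⇒ W
n=14: moves to 7(W), 12(W), 13(W); every one is W ⇒ L
n=15: can move to 14, which is L ⇒ W
n=16: can move to 14, which is L ⇒ W
n=17: can move to 0, which is L ⇒ W
n=18: can move to 9, which is L ⇒ W
n=19: can move to 0, which is L ⇒ W
n=20: moves to 10(W), 15(W), 18(W), 19(W); every one is W ⇒ L
n=21: can move to 14, which is L ⇒ W
n=22: can move to 20, which is L ⇒ W
n=23: can move to 0, which is L ⇒ W
n=24: moves to 12(W), 21(W), 22(W), 23(W); every one is W ⇒ L
n=25: can move to 20, which is L ⇒ W
n=26: can move to 24, which is L ⇒ W
n=27: can move to 24, which is L ⇒ W
n=28: can move to 14, which is L ⇒ W
n=29: can move to 0, which is L ⇒ W
Reading off the rows marked L gives the requested list; there are 6 such values of n.

0, 4, 9, 14, 20, 24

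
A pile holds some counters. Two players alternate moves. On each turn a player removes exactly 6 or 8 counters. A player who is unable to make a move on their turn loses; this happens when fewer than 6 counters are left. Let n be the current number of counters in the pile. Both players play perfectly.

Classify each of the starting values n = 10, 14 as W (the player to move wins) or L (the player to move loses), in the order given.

10: W, 14: L

Positions with no move are L. A position that does have a move is losing for the player to move precisely when every available move leads to a winning position for the opponent. Fill in the labels:
n=0: no move → L
n=1: no move → L
n=2: no move → L
n=3: no move → L
n=4: no move → L
n=5: no move → L
n=6: reaches L-position 0 → W
n=7: reaches L-position 1 → W
n=8: reaches L-position 2 → W
n=9: reaches L-position 3 → W
n=10: reaches L-position 4 → W
n=11: reaches L-position 5 → W
n=12: reaches L-position 4 → W
n=13: reaches L-position 5 → W
n=14: only reaches 8(W), 6(W), all W → L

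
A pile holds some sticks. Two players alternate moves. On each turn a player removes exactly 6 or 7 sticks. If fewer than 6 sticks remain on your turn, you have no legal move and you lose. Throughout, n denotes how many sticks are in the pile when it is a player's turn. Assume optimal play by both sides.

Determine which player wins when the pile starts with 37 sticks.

Compute win/loss labels from the base case upward. A position with no move is L. Any other position is W if it can reach an L in one move, else L.
n=0: no move → L
n=1: no move → L
n=2: no move → L
n=3: no move → L
n=4: no move → L
n=5: no move → L
n=6: can move to 0, which is L ⇒ W
n=7: can move to 1, which is L ⇒ W
n=8: can move to 2, which is L ⇒ W
n=9: can move to 3, which is L ⇒ W
n=10: can move to 4, which is L ⇒ W
n=11: can move to 5, which is L ⇒ W
n=12: can move to 5, which is L ⇒ W
n=13: moves to 7(W), 6(W); every one is W ⇒ L
n=14: moves to 8(W), 7(W); every one is W ⇒ L
n=15: moves to 9(W), 8(W); every one is W ⇒ L
n=16: moves to 10(W), 9(W); every one is W ⇒ L
n=17: moves to 11(W), 10(W); every one is W ⇒ L
n=18: moves to 12(W), 11(W); every one is W ⇒ L
n=19: can move to 13, which is L ⇒ W
n=20: can move to 14, which is L ⇒ W
n=21: can move to 15, which is L ⇒ W
n=22: can move to 16, which is L ⇒ W
n=23: can move to 17, which is L ⇒ W
n=24: can move to 18, which is L ⇒ W
n=25: can move to 18, which is L ⇒ W
n=26: moves to 20(W), 19(W); every one is W ⇒ L
n=27: moves to 21(W), 20(W); every one is W ⇒ L
n=28: moves to 22(W), 21(W); every one is W ⇒ L
n=29: moves to 23(W), 22(W); every one is W ⇒ L
n=30: moves to 24(W), 23(W); every one is W ⇒ L
n=31: moves to 25(W), 24(W); every one is W ⇒ L
n=32: can move to 26, which is L ⇒ W
n=33: can move to 27, which is L ⇒ W
n=34: can move to 28, which is L ⇒ W
n=35: can move to 29, which is L ⇒ W
n=36: can move to 30, which is L ⇒ W
n=37: can move to 31, which is L ⇒ W
The starting position 37 is W: the player to move should remove 6, leaving 31, handing over an L position.

The first player wins.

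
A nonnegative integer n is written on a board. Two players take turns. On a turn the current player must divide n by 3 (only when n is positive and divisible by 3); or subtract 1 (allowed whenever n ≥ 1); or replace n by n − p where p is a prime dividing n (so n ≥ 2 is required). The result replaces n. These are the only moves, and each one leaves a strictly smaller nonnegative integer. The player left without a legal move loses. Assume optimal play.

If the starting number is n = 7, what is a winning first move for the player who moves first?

Classify positions by backward induction: terminal positions (no move available) are L. From any other position, the mover wins iff some move reaches an L.
n=0: no move → L
n=1: can move to 0, which is L ⇒ W
n=2: can move to 0, which is L ⇒ W
n=3: can move to 0, which is L ⇒ W
n=4: moves to 2(W), 3(W); every one is W ⇒ L
n=5: can move to 0, which is L ⇒ W
n=6: can move to 4, which is L ⇒ W
n=7: can move to 0, which is L ⇒ W
From 7, the L positions reachable in one move are: 0.

Move to 0.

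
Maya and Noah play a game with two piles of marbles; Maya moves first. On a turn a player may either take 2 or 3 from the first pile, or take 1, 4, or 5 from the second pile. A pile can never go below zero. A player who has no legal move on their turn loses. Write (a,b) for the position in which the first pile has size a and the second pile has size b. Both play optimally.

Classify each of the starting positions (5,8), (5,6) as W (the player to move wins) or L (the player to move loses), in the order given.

Label each position W (a win for the player to move) or L (a loss). A position with no legal move is L; any other position is W exactly when some move reaches an L, and L when every move reaches a W.
No move ever increases a pile, so every position that can arise here has a ≤ 5 and b ≤ 8; it is enough to label the cells with 0 ≤ a ≤ 5 and 0 ≤ b ≤ 8.
Every move lowers a or b (never raises either), so fill the grid row by row in increasing a, and left to right within a row: each cell's successors are then already labelled.
      b=0  b=1  b=2  b=3  b=4  b=5  b=6  b=7  b=8
a=0:    L    W    L    W    W    W    W    W    L
a=1:    L    W    L    W    W    W    W    W    L
a=2:    W    L    W    L    W    W    W    W    W
a=3:    W    L    W    L    W    W    W    W    W
a=4:    W    W    W    W    L    W    L    W    W
a=5:    L    W    L    W    W    W    W    W    L
Cells with no legal move (terminal, hence L): (0,0), (1,0).
The remaining L cells, each justified by listing all of its moves:
(0,2): →(0,1)(W) only, which is W, so L
(0,8): →(0,7)(W), (0,4)(W), (0,3)(W) — all W, so L
(1,2): →(1,1)(W) only, which is W, so L
(1,8): →(1,7)(W), (1,4)(W), (1,3)(W) — all W, so L
(2,1): →(0,1)(W), (2,0)(W) — all W, so L
(2,3): →(0,3)(W), (2,2)(W) — all W, so L
(3,1): →(1,1)(W), (0,1)(W), (3,0)(W) — all W, so L
(3,3): →(1,3)(W), (0,3)(W), (3,2)(W) — all W, so L
(4,4): →(2,4)(W), (1,4)(W), (4,3)(W), (4,0)(W) — all W, so L
(4,6): →(2,6)(W), (1,6)(W), (4,5)(W), (4,2)(W), (4,1)(W) — all W, so L
(5,0): →(3,0)(W), (2,0)(W) — all W, so L
(5,2): →(3,2)(W), (2,2)(W), (5,1)(W) — all W, so L
(5,8): →(3,8)(W), (2,8)(W), (5,7)(W), (5,4)(W), (5,3)(W) — all W, so L
Every other cell has at least one move into one of the L cells above, so it is W.
(5,8): one of the L cells justified above, so L
(5,6): the move to (5,2) reaches an L cell, so W

(5,8): L, (5,6): W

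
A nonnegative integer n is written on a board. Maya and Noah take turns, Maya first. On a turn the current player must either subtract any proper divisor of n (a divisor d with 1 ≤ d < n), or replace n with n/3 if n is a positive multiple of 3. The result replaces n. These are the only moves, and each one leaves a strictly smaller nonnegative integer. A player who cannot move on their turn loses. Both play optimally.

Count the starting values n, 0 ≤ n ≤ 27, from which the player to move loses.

12

Classify positions by backward induction: terminal positions (no move available) are L. From any other position, the mover wins iff some move reaches an L.
n=0: no move → L
n=1: no move → L
n=2: W (go to 1, an L position)
n=3: W (go to 1, an L position)
n=4: L (options 2(W), 3(W) are all W)
n=5: W (go to 4, an L position)
n=6: W (go to 4, an L position)
n=7: L (sole option 6(W) is W)
n=8: W (go to 4, an L position)
n=9: L (options 3(W), 6(W), 8(W) are all W)
n=10: W (go to 9, an L position)
n=11: L (sole option 10(W) is W)
n=12: W (go to 4, an L position)
n=13: L (sole option 12(W) is W)
n=14: W (go to 7, an L position)
n=15: L (options 5(W), 10(W), 12(W), 14(W) are all W)
n=16: W (go to 15, an L position)
n=17: L (sole option 16(W) is W)
n=18: W (go to 9, an L position)
n=19: L (sole option 18(W) is W)
n=20: W (go to 15, an L position)
n=21: W (go to 7, an L position)
n=22: W (go to 11, an L position)
n=23: L (sole option 22(W) is W)
n=24: W (go to 23, an L position)
n=25: L (options 20(W), 24(W) are all W)
n=26: W (go to 13, an L position)
n=27: W (go to 9, an L position)
L entries with 0 ≤ n ≤ 27: n = 0, 1, 4, 7, 9, 11, 13, 15, 17, 19, 23, 25; that makes 12.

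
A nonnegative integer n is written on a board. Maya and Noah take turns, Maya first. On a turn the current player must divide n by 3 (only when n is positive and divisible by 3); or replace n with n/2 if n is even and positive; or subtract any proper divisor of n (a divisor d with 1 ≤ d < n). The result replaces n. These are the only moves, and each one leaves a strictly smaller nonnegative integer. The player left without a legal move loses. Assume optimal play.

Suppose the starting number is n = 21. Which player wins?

Label each position W (a win for the player to move) or L (a loss). A position with no legal move is L; any other position is W exactly when some move reaches an L, and L when every move reaches a W.
n=0: no move → L
n=1: no move → L
n=2: W (go to 1, an L position)
n=3: W (go to 1, an L position)
n=4: L (options 2(W), 3(W) are all W)
n=5: W (go to 4, an L position)
n=6: W (go to 4, an L position)
n=7: L (sole option 6(W) is W)
n=8: W (go to 4, an L position)
n=9: L (options 3(W), 6(W), 8(W) are all W)
n=10: W (go to 9, an L position)
n=11: L (sole option 10(W) is W)
n=12: W (go to 4, an L position)
n=13: L (sole option 12(W) is W)
n=14: W (go to 7, an L position)
n=15: L (options 5(W), 10(W), 12(W), 14(W) are all W)
n=16: W (go to 15, an L position)
n=17: L (sole option 16(W) is W)
n=18: W (go to 9, an L position)
n=19: L (sole option 18(W) is W)
n=20: W (go to 15, an L position)
n=21: W (go to 7, an L position)
From 21 Maya can move to 7, reaching an L position.

Maya wins.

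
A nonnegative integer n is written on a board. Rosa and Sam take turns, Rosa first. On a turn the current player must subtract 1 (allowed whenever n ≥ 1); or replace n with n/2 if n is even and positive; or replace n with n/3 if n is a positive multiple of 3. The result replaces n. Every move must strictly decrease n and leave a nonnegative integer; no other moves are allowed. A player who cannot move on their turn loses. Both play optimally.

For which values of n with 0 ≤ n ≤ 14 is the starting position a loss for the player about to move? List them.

Positions with no move are L. A position that does have a move is losing for the player to move precisely when every available move leads to a winning position for the opponent. Fill in the labels:
n=0: no move → L
n=1: can move to 0, which is L ⇒ W
n=2: the only move is to 1(W), a W ⇒ L
n=3: can move to 2, which is L ⇒ W
n=4: can move to 2, which is L ⇒ W
n=5: the only move is to 4(W), a W ⇒ L
n=6: can move to 2, which is L ⇒ W
n=7: the only move is to 6(W), a W ⇒ L
n=8: can move to 7, which is L ⇒ W
n=9: moves to 3(W), 8(W); every one is W ⇒ L
n=10: can move to 5, which is L ⇒ W
n=11: the only move is to 10(W), a W ⇒ L
n=12: can move to 11, which is L ⇒ W
n=13: the only move is to 12(W), a W ⇒ L
n=14: can move to 7, which is L ⇒ W
The losing starting values of n are exactly the entries labelled L in this table (7 of them).

0, 2, 5, 7, 9, 11, 13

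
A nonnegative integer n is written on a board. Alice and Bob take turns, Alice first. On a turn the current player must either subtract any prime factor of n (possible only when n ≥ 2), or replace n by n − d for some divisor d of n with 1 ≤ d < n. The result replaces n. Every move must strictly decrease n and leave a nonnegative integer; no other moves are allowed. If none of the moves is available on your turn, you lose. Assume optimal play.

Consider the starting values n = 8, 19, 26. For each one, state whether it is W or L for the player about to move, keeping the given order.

Compute win/loss labels from the base case upward. A position with no move is L. Any other position is W if it can reach an L in one move, else L.
n=0: no move → L
n=1: no move → L
n=2: reaches L-position 0 → W
n=3: reaches L-position 0 → W
n=4: only reaches 2(W), 3(W), all W → L
n=5: reaches L-position 0 → W
n=6: reaches L-position 4 → W
n=7: reaches L-position 0 → W
n=8: reaches L-position 4 → W
n=9: only reaches 6(W), 8(W), all W → L
n=10: reaches L-position 9 → W
n=11: reaches L-position 0 → W
n=12: reaches L-position 9 → W
n=13: reaches L-position 0 → W
n=14: only reaches 7(W), 12(W), 13(W), all W → L
n=15: reaches L-position 14 → W
n=16: reaches L-position 14 → W
n=17: reaches L-position 0 → W
n=18: reaches L-position 9 → W
n=19: reaches L-position 0 → W
n=20: only reaches 10(W), 15(W), 16(W), 18(W), 19(W), all W → L
n=21: reaches L-position 14 → W
n=22: reaches L-position 20 → W
n=23: reaches L-position 0 → W
n=24: reaches L-position 20 → W
n=25: reaches L-position 20 → W
n=26: only reaches 13(W), 24(W), 25(W), all W → L

8: W, 19: W, 26: L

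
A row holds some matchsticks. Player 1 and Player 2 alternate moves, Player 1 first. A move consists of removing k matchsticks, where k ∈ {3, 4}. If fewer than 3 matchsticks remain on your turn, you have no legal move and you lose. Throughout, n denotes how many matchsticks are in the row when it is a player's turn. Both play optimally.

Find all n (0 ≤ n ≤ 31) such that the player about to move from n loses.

0, 1, 2, 7, 8, 9, 14, 15, 16, 21, 22, 23, 28, 29, 30

Classify positions by backward induction: terminal positions (no move available) are L. From any other position, the mover wins iff some move reaches an L.
n=0: no move → L
n=1: no move → L
n=2: no move → L
n=3: →0(L), so W
n=4: →1(L), so W
n=5: →2(L), so W
n=6: →2(L), so W
n=7: →4(W), 3(W) — all W, so L
n=8: →5(W), 4(W) — all W, so L
n=9: →6(W), 5(W) — all W, so L
n=10: →7(L), so W
n=11: →8(L), so W
n=12: →9(L), so W
n=13: →9(L), so W
n=14: →11(W), 10(W) — all W, so L
n=15: →12(W), 11(W) — all W, so L
n=16: →13(W), 12(W) — all W, so L
n=17: →14(L), so W
n=18: →15(L), so W
n=19: →16(L), so W
n=20: →16(L), so W
n=21: →18(W), 17(W) — all W, so L
n=22: →19(W), 18(W) — all W, so L
n=23: →20(W), 19(W) — all W, so L
n=24: →21(L), so W
n=25: →22(L), so W
n=26: →23(L), so W
n=27: →23(L), so W
n=28: →25(W), 24(W) — all W, so L
n=29: →26(W), 25(W) — all W, so L
n=30: →27(W), 26(W) — all W, so L
n=31: →28(L), so W
Reading off the rows marked L gives the requested list; there are 15 such values of n.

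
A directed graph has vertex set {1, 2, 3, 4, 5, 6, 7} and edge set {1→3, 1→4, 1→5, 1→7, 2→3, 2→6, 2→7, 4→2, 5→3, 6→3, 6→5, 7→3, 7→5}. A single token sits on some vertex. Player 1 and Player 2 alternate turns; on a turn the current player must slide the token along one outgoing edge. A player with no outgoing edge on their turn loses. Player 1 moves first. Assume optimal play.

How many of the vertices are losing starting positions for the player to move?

Work bottom-up. With no move the player to move loses. Otherwise the position is W if at least one move leads to an L position for the opponent, and L if every move leads to a W.
Every edge goes from a vertex to one that appears earlier in the order 3, 5, 6, 7, 2, 4, 1, so processing vertices in that order labels each vertex after all of its successors.
3: no outgoing edge → L
5: W (go to 3, an L position)
6: W (go to 3, an L position)
7: W (go to 3, an L position)
2: W (go to 3, an L position)
4: L (sole option 2(W) is W)
1: W (go to 4, an L position)
The L vertices are 3, 4; that is 2 in all.

2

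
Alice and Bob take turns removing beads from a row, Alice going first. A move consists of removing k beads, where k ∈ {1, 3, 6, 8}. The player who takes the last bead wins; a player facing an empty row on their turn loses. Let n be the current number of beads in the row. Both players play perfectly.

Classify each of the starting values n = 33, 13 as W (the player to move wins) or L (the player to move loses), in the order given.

Classify positions by backward induction: terminal positions (no move available) are L. From any other position, the mover wins iff some move reaches an L.
n=0: no move → L
n=1: →0(L), so W
n=2: →1(W) only, which is W, so L
n=3: →2(L), so W
n=4: →3(W), 1(W) — all W, so L
n=5: →4(L), so W
n=6: →0(L), so W
n=7: →4(L), so W
n=8: →2(L), so W
n=9: →8(W), 6(W), 3(W), 1(W) — all W, so L
n=10: →9(L), so W
n=11: →10(W), 8(W), 5(W), 3(W) — all W, so L
n=12: →11(L), so W
n=13: →12(W), 10(W), 7(W), 5(W) — all W, so L
n=14: →13(L), so W
n=15: →9(L), so W
n=16: →13(L), so W
n=17: →11(L), so W
n=18: →17(W), 15(W), 12(W), 10(W) — all W, so L
n=19: →18(L), so W
n=20: →19(W), 17(W), 14(W), 12(W) — all W, so L
n=21: →20(L), so W
n=22: →21(W), 19(W), 16(W), 14(W) — all W, so L
n=23: →22(L), so W
n=24: →18(L), so W
n=25: →22(L), so W
n=26: →20(L), so W
n=27: →26(W), 24(W), 21(W), 19(W) — all W, so L
n=28: →27(L), so W
n=29: →28(W), 26(W), 23(W), 21(W) — all W, so L
n=30: →29(L), so W
n=31: →30(W), 28(W), 25(W), 23(W) — all W, so L
n=32: →31(L), so W
n=33: →27(L), so W

33: W, 13: L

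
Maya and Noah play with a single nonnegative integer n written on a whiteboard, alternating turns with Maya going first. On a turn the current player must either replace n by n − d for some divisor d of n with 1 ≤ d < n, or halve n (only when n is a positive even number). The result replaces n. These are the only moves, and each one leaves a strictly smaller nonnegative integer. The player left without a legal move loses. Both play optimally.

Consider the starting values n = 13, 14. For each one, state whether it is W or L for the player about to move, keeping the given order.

13: L, 14: W

Work bottom-up. With no move the player to move loses. Otherwise the position is W if at least one move leads to an L position for the opponent, and L if every move leads to a W.
n=0: no move → L
n=1: no move → L
n=2: →1(L), so W
n=3: →2(W) only, which is W, so L
n=4: →3(L), so W
n=5: →4(W) only, which is W, so L
n=6: →3(L), so W
n=7: →6(W) only, which is W, so L
n=8: →7(L), so W
n=9: →6(W), 8(W) — all W, so L
n=10: →5(L), so W
n=11: →10(W) only, which is W, so L
n=12: →9(L), so W
n=13: →12(W) only, which is W, so L
n=14: →7(L), so W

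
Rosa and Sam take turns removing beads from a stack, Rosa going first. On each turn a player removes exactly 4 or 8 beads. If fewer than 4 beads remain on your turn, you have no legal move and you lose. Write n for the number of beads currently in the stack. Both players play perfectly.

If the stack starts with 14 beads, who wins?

Sam wins.

Classify positions by backward induction: terminal positions (no move available) are L. From any other position, the mover wins iff some move reaches an L.
n=0: no move → L
n=1: no move → L
n=2: no move → L
n=3: no move → L
n=4: reaches L-position 0 → W
n=5: reaches L-position 1 → W
n=6: reaches L-position 2 → W
n=7: reaches L-position 3 → W
n=8: reaches L-position 0 → W
n=9: reaches L-position 1 → W
n=10: reaches L-position 2 → W
n=11: reaches L-position 3 → W
n=12: only reaches 8(W), 4(W), all W → L
n=13: only reaches 9(W), 5(W), all W → L
n=14: only reaches 10(W), 6(W), all W → L
Every move from 14 reaches a W position, so the mover loses.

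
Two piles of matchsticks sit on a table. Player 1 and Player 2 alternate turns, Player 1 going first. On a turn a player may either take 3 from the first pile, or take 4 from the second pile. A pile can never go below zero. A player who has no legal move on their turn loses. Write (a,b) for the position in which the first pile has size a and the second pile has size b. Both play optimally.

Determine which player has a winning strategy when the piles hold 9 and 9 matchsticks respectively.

Compute win/loss labels from the base case upward. A position with no move is L. Any other position is W if it can reach an L in one move, else L.
No move ever increases a pile, so every position that can arise here has a ≤ 9 and b ≤ 9; it is enough to label the cells with 0 ≤ a ≤ 9 and 0 ≤ b ≤ 9.
Every move lowers a or b (never raises either), so fill the grid row by row in increasing a, and left to right within a row: each cell's successors are then already labelled.
      b=0  b=1  b=2  b=3  b=4  b=5  b=6  b=7  b=8  b=9
a=0:    L    L    L    L    W    W    W    W    L    L
a=1:    L    L    L    L    W    W    W    W    L    L
a=2:    L    L    L    L    W    W    W    W    L    L
a=3:    W    W    W    W    L    L    L    L    W    W
a=4:    W    W    W    W    L    L    L    L    W    W
a=5:    W    W    W    W    L    L    L    L    W    W
a=6:    L    L    L    L    W    W    W    W    L    L
a=7:    L    L    L    L    W    W    W    W    L    L
a=8:    L    L    L    L    W    W    W    W    L    L
a=9:    W    W    W    W    L    L    L    L    W    W
Cells with no legal move (terminal, hence L): (0,0), (0,1), (0,2), (0,3), (1,0), (1,1), (1,2), (1,3), (2,0), (2,1), (2,2), (2,3).
The remaining L cells, each justified by listing all of its moves:
(0,8): the only move is to (0,4)(W), a W ⇒ L
(0,9): the only move is to (0,5)(W), a W ⇒ L
(1,8): the only move is to (1,4)(W), a W ⇒ L
(1,9): the only move is to (1,5)(W), a W ⇒ L
(2,8): the only move is to (2,4)(W), a W ⇒ L
(2,9): the only move is to (2,5)(W), a W ⇒ L
(3,4): moves to (0,4)(W), (3,0)(W); every one is W ⇒ L
(3,5): moves to (0,5)(W), (3,1)(W); every one is W ⇒ L
(3,6): moves to (0,6)(W), (3,2)(W); every one is W ⇒ L
(3,7): moves to (0,7)(W), (3,3)(W); every one is W ⇒ L
(4,4): moves to (1,4)(W), (4,0)(W); every one is W ⇒ L
(4,5): moves to (1,5)(W), (4,1)(W); every one is W ⇒ L
(4,6): moves to (1,6)(W), (4,2)(W); every one is W ⇒ L
(4,7): moves to (1,7)(W), (4,3)(W); every one is W ⇒ L
(5,4): moves to (2,4)(W), (5,0)(W); every one is W ⇒ L
(5,5): moves to (2,5)(W), (5,1)(W); every one is W ⇒ L
(5,6): moves to (2,6)(W), (5,2)(W); every one is W ⇒ L
(5,7): moves to (2,7)(W), (5,3)(W); every one is W ⇒ L
(6,0): the only move is to (3,0)(W), a W ⇒ L
(6,1): the only move is to (3,1)(W), a W ⇒ L
(6,2): the only move is to (3,2)(W), a W ⇒ L
(6,3): the only move is to (3,3)(W), a W ⇒ L
(6,8): moves to (3,8)(W), (6,4)(W); every one is W ⇒ L
(6,9): moves to (3,9)(W), (6,5)(W); every one is W ⇒ L
(7,0): the only move is to (4,0)(W), a W ⇒ L
(7,1): the only move is to (4,1)(W), a W ⇒ L
(7,2): the only move is to (4,2)(W), a W ⇒ L
(7,3): the only move is to (4,3)(W), a W ⇒ L
(7,8): moves to (4,8)(W), (7,4)(W); every one is W ⇒ L
(7,9): moves to (4,9)(W), (7,5)(W); every one is W ⇒ L
(8,0): the only move is to (5,0)(W), a W ⇒ L
(8,1): the only move is to (5,1)(W), a W ⇒ L
(8,2): the only move is to (5,2)(W), a W ⇒ L
(8,3): the only move is to (5,3)(W), a W ⇒ L
(8,8): moves to (5,8)(W), (8,4)(W); every one is W ⇒ L
(8,9): moves to (5,9)(W), (8,5)(W); every one is W ⇒ L
(9,4): moves to (6,4)(W), (9,0)(W); every one is W ⇒ L
(9,5): moves to (6,5)(W), (9,1)(W); every one is W ⇒ L
(9,6): moves to (6,6)(W), (9,2)(W); every one is W ⇒ L
(9,7): moves to (6,7)(W), (9,3)(W); every one is W ⇒ L
Every other cell has at least one move into one of the L cells above, so it is W.
The starting position (9,9) is W: Player 1 should move to (6,9), handing over an L position.

Player 1 wins.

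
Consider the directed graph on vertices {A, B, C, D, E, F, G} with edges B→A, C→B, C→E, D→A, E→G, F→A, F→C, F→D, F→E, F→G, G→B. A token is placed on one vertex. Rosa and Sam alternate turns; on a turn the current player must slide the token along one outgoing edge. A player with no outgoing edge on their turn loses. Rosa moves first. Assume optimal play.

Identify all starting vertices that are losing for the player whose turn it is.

A, C, G

Use the standard recursion: the mover loses at a terminal position; elsewhere, the mover wins exactly when some move hands the opponent an L position.
Every edge goes from a vertex to one that appears earlier in the order A, B, D, G, E, C, F, so processing vertices in that order labels each vertex after all of its successors.
A: no outgoing edge → L
B: W (go to A, an L position)
D: W (go to A, an L position)
G: L (sole option B(W) is W)
E: W (go to G, an L position)
C: L (options E(W), B(W) are all W)
F: W (go to C, an L position)
Reading off the rows marked L gives the requested list; there are 3 such vertices.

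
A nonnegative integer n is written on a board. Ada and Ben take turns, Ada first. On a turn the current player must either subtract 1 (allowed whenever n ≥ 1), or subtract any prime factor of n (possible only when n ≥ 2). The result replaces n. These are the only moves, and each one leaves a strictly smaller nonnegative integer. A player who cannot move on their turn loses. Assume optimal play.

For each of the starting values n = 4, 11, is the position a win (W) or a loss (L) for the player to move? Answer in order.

Compute win/loss labels from the base case upward. A position with no move is L. Any other position is W if it can reach an L in one move, else L.
n=0: no move → L
n=1: can move to 0, which is L ⇒ W
n=2: can move to 0, which is L ⇒ W
n=3: can move to 0, which is L ⇒ W
n=4: moves to 2(W), 3(W); every one is W ⇒ L
n=5: can move to 0, which is L ⇒ W
n=6: can move to 4, which is L ⇒ W
n=7: can move to 0, which is L ⇒ W
n=8: moves to 6(W), 7(W); every one is W ⇒ L
n=9: can move to 8, which is L ⇒ W
n=10: can move to 8, which is L ⇒ W
n=11: can move to 0, which is L ⇒ W

4: L, 11: W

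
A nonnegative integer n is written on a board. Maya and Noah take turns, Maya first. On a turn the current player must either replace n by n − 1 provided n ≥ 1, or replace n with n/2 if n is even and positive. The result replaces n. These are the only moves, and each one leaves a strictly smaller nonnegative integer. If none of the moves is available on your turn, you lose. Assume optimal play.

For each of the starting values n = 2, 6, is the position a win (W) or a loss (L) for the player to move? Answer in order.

Use the standard recursion: the mover loses at a terminal position; elsewhere, the mover wins exactly when some move hands the opponent an L position.
n=0: no move → L
n=1: can move to 0, which is L ⇒ W
n=2: the only move is to 1(W), a W ⇒ L
n=3: can move to 2, which is L ⇒ W
n=4: can move to 2, which is L ⇒ W
n=5: the only move is to 4(W), a W ⇒ L
n=6: can move to 5, which is L ⇒ W

2: L, 6: W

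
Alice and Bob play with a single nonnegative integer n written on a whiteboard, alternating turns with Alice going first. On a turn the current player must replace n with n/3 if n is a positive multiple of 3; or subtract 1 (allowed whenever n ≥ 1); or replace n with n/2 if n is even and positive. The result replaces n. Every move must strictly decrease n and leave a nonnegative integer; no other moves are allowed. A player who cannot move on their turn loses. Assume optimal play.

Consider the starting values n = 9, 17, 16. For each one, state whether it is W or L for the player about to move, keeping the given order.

9: L, 17: W, 16: L

Positions with no move are L. A position that does have a move is losing for the player to move precisely when every available move leads to a winning position for the opponent. Fill in the labels:
n=0: no move → L
n=1: can move to 0, which is L ⇒ W
n=2: the only move is to 1(W), a W ⇒ L
n=3: can move to 2, which is L ⇒ W
n=4: can move to 2, which is L ⇒ W
n=5: the only move is to 4(W), a W ⇒ L
n=6: can move to 2, which is L ⇒ W
n=7: the only move is to 6(W), a W ⇒ L
n=8: can move to 7, which is L ⇒ W
n=9: moves to 3(W), 8(W); every one is W ⇒ L
n=10: can move to 5, which is L ⇒ W
n=11: the only move is to 10(W), a W ⇒ L
n=12: can move to 11, which is L ⇒ W
n=13: the only move is to 12(W), a W ⇒ L
n=14: can move to 7, which is L ⇒ W
n=15: can move to 5, which is L ⇒ W
n=16: moves to 8(W), 15(W); every one is W ⇒ L
n=17: can move to 16, which is L ⇒ W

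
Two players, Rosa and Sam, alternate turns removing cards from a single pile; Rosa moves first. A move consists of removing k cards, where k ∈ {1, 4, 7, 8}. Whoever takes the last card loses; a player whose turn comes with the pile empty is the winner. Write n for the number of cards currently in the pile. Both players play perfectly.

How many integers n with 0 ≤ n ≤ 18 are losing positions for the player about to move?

6

Label each position W (a win for the player to move) or L (a loss). A position with no legal move is W; any other position is W exactly when some move reaches an L, and L when every move reaches a W.
n=0: no move; the opponent has just taken the last card and therefore loses → W
n=1: only reaches 0(W), which is W → L
n=2: reaches L-position 1 → W
n=3: only reaches 2(W), which is W → L
n=4: reaches L-position 3 → W
n=5: reaches L-position 1 → W
n=6: only reaches 5(W), 2(W), all W → L
n=7: reaches L-position 6 → W
n=8: reaches L-position 1 → W
n=9: reaches L-position 1 → W
n=10: reaches L-position 6 → W
n=11: reaches L-position 3 → W
n=12: only reaches 11(W), 8(W), 5(W), 4(W), all W → L
n=13: reaches L-position 12 → W
n=14: reaches L-position 6 → W
n=15: only reaches 14(W), 11(W), 8(W), 7(W), all W → L
n=16: reaches L-position 15 → W
n=17: only reaches 16(W), 13(W), 10(W), 9(W), all W → L
n=18: reaches L-position 17 → W
L entries with 0 ≤ n ≤ 18: n = 1, 3, 6, 12, 15, 17; that makes 6.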